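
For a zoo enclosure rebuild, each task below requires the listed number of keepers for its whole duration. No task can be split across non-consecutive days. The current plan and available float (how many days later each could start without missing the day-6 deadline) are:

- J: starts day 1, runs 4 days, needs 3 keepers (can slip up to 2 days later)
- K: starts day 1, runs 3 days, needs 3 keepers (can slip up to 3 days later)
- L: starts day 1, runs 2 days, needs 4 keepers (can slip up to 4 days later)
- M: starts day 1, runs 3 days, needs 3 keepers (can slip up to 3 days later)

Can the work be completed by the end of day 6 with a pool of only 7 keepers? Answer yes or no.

yes

Schedule J@1, K@1, L@5, M@4: d1:6  d2:6  d3:6  d4:6  d5:7  d6:7 — peak 7 ≤ 7.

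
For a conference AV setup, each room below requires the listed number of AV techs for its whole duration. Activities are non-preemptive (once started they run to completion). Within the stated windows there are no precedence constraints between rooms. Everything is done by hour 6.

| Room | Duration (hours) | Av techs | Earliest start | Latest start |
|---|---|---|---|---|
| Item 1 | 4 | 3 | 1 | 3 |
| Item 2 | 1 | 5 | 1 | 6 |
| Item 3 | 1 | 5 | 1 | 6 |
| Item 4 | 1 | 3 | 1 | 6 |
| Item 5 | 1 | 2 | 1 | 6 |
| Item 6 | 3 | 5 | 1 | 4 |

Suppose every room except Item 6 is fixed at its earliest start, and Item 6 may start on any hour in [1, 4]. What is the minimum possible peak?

Item 6@1: h1:23  h2:8  h3:8  h4:3  h5:0  h6:0 → peak 23
Item 6@2: h1:18  h2:8  h3:8  h4:8  h5:0  h6:0 → peak 18
Item 6@3: h1:18  h2:3  h3:8  h4:8  h5:5  h6:0 → peak 18
Item 6@4: h1:18  h2:3  h3:3  h4:8  h5:5  h6:5 → peak 18
Best is Item 6@2, peak 18.

18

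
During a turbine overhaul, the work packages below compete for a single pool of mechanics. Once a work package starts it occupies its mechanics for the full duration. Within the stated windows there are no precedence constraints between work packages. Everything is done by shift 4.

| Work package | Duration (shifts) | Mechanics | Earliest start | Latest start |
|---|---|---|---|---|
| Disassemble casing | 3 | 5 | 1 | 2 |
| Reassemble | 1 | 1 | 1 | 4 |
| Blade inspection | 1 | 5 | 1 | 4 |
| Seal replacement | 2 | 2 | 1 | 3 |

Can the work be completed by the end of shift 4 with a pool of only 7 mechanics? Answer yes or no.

yes

Schedule Disassemble casing@1, Reassemble@1, Blade inspection@4, Seal replacement@2: s1:6  s2:7  s3:7  s4:5 — peak 7 ≤ 7.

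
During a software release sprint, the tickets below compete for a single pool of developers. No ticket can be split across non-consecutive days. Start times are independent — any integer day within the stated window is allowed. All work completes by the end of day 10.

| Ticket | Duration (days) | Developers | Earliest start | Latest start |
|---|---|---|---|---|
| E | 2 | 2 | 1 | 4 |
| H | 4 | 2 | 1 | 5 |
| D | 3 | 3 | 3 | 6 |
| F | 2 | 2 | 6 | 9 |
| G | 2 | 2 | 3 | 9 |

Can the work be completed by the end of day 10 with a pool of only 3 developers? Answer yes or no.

The minimum achievable peak is 4; 3 < 4, so no feasible schedule stays within the cap.

no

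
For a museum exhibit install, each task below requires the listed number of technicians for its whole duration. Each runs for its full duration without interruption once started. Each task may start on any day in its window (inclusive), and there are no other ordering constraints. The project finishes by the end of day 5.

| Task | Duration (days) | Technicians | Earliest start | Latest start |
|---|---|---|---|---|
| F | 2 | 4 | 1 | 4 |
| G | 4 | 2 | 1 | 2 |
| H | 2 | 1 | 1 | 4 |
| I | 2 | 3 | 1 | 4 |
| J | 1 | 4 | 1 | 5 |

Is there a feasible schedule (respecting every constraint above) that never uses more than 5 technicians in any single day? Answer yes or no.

no

Total technician-days = 28; over 5 days the average is 28/5 > 5, so some day must exceed 5.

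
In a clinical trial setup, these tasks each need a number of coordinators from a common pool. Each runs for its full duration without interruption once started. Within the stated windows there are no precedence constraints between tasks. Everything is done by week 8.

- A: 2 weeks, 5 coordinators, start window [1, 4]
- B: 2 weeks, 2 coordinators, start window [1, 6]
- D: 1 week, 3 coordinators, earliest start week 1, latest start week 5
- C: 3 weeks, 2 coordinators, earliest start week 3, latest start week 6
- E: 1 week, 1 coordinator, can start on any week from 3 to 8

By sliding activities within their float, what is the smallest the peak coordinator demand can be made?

Early-start (A@1, B@1, D@1, C@3, E@3) gives peak 10: w1:10  w2:7  w3:3  w4:2  w5:2  w6:0  w7:0  w8:0.
Shift B→3, D→3, C→4, E→4.
Schedule A@1, B@3, D@3, C@4, E@4: w1:5  w2:5  w3:5  w4:5  w5:2  w6:2  w7:0  w8:0 — peak 5.

5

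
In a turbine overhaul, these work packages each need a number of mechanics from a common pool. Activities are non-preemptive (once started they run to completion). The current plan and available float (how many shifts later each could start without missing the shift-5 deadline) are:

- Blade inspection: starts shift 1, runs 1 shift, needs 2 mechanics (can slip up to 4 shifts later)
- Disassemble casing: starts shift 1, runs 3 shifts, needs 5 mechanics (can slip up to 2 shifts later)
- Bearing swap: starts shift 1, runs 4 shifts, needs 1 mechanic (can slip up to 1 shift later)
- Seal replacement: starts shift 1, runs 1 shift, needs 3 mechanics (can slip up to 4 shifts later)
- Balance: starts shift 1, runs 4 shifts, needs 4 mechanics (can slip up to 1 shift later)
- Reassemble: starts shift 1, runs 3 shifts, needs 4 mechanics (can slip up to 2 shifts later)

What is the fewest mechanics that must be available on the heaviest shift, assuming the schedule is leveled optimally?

Early-start (Blade inspection@1, Disassemble casing@1, Bearing swap@1, Seal replacement@1, Balance@1, Reassemble@1) gives peak 19: s1:19  s2:14  s3:14  s4:5  s5:0.
Shift Balance→2, Reassemble→2.
Schedule Blade inspection@1, Disassemble casing@1, Bearing swap@1, Seal replacement@1, Balance@2, Reassemble@2: s1:11  s2:14  s3:14  s4:9  s5:4 — peak 14.

14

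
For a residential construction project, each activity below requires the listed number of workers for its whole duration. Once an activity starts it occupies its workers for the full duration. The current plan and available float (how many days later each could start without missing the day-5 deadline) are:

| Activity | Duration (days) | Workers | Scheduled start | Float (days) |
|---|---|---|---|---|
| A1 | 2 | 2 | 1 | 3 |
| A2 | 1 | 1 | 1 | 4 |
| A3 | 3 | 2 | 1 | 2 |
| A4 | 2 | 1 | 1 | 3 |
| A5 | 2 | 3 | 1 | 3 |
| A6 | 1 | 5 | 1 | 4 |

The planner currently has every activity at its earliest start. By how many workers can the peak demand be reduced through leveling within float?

9

Early-start peak: d1:14  d2:8  d3:2  d4:0  d5:0 ⇒ 14.
Leveled (A1@1, A2@1, A3@2, A4@1, A5@3, A6@5): d1:4  d2:5  d3:5  d4:5  d5:5 ⇒ 5.
Reduction 14 − 5 = 9.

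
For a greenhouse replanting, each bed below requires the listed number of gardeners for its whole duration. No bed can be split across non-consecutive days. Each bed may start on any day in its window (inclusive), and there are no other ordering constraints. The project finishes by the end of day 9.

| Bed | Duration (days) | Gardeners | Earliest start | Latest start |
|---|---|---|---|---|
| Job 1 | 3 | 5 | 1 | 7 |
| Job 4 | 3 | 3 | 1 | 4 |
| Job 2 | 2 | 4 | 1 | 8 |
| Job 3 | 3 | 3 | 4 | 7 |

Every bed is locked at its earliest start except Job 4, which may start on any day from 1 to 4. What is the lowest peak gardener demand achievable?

Job 4@1: d1:12  d2:12  d3:8  d4:3  d5:3  d6:3  d7:0  d8:0  d9:0 → peak 12
Job 4@2: d1:9  d2:12  d3:8  d4:6  d5:3  d6:3  d7:0  d8:0  d9:0 → peak 12
Job 4@3: d1:9  d2:9  d3:8  d4:6  d5:6  d6:3  d7:0  d8:0  d9:0 → peak 9
Job 4@4: d1:9  d2:9  d3:5  d4:6  d5:6  d6:6  d7:0  d8:0  d9:0 → peak 9
Best is Job 4@3, peak 9.

9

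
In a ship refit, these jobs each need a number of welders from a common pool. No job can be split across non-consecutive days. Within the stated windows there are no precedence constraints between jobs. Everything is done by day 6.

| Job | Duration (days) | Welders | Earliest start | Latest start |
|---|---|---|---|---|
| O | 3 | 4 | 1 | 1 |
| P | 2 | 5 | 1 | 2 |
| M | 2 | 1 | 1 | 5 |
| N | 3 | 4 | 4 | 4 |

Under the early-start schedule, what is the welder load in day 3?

At early start, day 3 has: O.
Demand: 4 = 4.

4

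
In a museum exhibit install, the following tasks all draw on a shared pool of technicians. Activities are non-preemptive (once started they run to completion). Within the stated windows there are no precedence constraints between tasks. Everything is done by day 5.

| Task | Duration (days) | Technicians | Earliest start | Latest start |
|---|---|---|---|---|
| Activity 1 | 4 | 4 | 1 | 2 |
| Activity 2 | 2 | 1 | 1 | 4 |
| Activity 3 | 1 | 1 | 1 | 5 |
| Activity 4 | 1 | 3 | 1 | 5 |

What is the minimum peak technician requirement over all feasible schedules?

5

Early-start (Activity 1@1, Activity 2@1, Activity 3@1, Activity 4@1) gives peak 9: d1:9  d2:5  d3:4  d4:4  d5:0.
Shift Activity 3→3, Activity 4→5.
Schedule Activity 1@1, Activity 2@1, Activity 3@3, Activity 4@5: d1:5  d2:5  d3:5  d4:4  d5:3 — peak 5.
Total technician-days = 22 over 5 days ⇒ peak ≥ ⌈22/5⌉ = 5, so 5 is optimal.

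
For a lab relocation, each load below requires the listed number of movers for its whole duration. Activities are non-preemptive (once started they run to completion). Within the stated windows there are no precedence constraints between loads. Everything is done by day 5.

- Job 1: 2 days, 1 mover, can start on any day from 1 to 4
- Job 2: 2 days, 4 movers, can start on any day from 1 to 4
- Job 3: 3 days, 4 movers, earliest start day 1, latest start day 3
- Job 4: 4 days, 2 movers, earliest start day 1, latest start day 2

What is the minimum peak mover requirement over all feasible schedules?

Early-start (Job 1@1, Job 2@1, Job 3@1, Job 4@1) gives peak 11: d1:11  d2:11  d3:6  d4:2  d5:0.
Shift Job 3→3.
Schedule Job 1@1, Job 2@1, Job 3@3, Job 4@1: d1:7  d2:7  d3:6  d4:6  d5:4 — peak 7.

7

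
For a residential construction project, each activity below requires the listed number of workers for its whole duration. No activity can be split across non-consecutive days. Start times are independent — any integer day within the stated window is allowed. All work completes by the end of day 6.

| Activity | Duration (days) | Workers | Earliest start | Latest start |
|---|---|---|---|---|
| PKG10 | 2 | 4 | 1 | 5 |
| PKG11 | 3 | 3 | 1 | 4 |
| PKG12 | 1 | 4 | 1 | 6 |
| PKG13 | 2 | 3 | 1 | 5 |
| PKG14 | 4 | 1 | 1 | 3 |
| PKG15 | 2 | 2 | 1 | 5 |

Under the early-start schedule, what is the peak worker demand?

17

Early-start schedule: PKG10@1, PKG11@1, PKG12@1, PKG13@1, PKG14@1, PKG15@1.
Load per day: day 1: 17, day 2: 13, day 3: 4, day 4: 1, day 5: 0, day 6: 0.
Peak is 17.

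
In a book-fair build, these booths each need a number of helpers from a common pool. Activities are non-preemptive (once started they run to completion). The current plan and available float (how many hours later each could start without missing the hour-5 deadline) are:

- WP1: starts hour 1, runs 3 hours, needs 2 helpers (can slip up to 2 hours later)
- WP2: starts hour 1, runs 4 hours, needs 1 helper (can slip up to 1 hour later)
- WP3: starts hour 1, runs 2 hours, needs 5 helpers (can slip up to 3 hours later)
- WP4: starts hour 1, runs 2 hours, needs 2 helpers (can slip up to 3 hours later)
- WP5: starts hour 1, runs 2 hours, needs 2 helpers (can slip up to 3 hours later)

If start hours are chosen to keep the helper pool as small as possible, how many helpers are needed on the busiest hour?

7

Early-start (WP1@1, WP2@1, WP3@1, WP4@1, WP5@1) gives peak 12: h1:12  h2:12  h3:3  h4:1  h5:0.
Shift WP3→4.
Schedule WP1@1, WP2@1, WP3@4, WP4@1, WP5@1: h1:7  h2:7  h3:3  h4:6  h5:5 — peak 7.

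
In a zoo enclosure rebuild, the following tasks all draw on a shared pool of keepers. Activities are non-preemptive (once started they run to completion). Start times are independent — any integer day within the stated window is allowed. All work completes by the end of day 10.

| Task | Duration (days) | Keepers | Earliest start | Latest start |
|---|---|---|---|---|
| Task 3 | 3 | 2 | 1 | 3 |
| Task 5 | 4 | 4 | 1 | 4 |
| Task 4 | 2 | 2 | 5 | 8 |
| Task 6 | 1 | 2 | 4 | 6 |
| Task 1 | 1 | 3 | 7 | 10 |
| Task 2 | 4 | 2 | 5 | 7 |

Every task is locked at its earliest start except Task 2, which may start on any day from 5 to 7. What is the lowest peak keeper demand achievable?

Task 2@5: d1:6  d2:6  d3:6  d4:6  d5:4  d6:4  d7:5  d8:2  d9:0  d10:0 → peak 6
Task 2@6: d1:6  d2:6  d3:6  d4:6  d5:2  d6:4  d7:5  d8:2  d9:2  d10:0 → peak 6
Task 2@7: d1:6  d2:6  d3:6  d4:6  d5:2  d6:2  d7:5  d8:2  d9:2  d10:2 → peak 6
Best is Task 2@5, peak 6.

6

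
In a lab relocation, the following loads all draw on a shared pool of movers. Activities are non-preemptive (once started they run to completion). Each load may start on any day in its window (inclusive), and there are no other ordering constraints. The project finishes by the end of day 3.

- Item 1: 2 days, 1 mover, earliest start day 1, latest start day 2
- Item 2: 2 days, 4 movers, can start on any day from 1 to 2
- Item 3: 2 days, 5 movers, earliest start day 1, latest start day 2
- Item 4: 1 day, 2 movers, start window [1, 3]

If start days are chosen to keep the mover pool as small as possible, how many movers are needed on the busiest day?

Early-start (Item 1@1, Item 2@1, Item 3@1, Item 4@1) gives peak 12: d1:12  d2:10  d3:0.
Shift Item 4→3.
Schedule Item 1@1, Item 2@1, Item 3@1, Item 4@3: d1:10  d2:10  d3:2 — peak 10.
No arrangement of the 24 feasible schedules does better.

10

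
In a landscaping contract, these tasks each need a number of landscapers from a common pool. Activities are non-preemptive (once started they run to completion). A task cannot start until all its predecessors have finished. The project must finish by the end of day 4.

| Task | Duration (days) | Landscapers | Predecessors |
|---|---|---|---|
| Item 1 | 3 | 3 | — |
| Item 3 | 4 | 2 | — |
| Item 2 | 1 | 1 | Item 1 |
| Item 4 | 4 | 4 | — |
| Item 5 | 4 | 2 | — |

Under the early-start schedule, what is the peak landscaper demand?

11

Early-start schedule: Item 1@1, Item 3@1, Item 2@4, Item 4@1, Item 5@1.
Load per day: day 1: 11, day 2: 11, day 3: 11, day 4: 9.
Peak is 11.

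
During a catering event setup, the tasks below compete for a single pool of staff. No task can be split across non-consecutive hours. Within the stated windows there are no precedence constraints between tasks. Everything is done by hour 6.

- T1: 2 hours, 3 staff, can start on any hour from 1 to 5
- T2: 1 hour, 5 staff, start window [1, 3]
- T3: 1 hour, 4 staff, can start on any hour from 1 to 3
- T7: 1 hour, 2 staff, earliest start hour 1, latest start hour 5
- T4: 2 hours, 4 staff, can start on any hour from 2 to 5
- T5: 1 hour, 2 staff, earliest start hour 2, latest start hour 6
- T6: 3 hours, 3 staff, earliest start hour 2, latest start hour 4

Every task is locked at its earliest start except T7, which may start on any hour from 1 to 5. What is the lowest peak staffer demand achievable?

12

T7@1: h1:14  h2:12  h3:7  h4:3  h5:0  h6:0 → peak 14
T7@2: h1:12  h2:14  h3:7  h4:3  h5:0  h6:0 → peak 14
T7@3: h1:12  h2:12  h3:9  h4:3  h5:0  h6:0 → peak 12
T7@4: h1:12  h2:12  h3:7  h4:5  h5:0  h6:0 → peak 12
T7@5: h1:12  h2:12  h3:7  h4:3  h5:2  h6:0 → peak 12
Best is T7@3, peak 12.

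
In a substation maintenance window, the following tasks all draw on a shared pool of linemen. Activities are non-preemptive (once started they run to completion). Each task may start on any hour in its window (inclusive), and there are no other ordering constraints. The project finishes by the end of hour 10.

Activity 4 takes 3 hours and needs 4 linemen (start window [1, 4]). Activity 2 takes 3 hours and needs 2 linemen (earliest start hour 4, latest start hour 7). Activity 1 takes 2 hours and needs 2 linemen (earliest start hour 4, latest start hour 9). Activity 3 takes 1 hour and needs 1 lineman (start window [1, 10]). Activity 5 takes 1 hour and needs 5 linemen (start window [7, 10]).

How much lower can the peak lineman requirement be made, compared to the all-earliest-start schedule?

Early-start peak: h1:5  h2:4  h3:4  h4:4  h5:4  h6:2  h7:5  h8:0  h9:0  h10:0 ⇒ 5.
Leveled (Activity 4@1, Activity 2@4, Activity 1@4, Activity 3@1, Activity 5@7): h1:5  h2:4  h3:4  h4:4  h5:4  h6:2  h7:5  h8:0  h9:0  h10:0 ⇒ 5.
Reduction 5 − 5 = 0.

0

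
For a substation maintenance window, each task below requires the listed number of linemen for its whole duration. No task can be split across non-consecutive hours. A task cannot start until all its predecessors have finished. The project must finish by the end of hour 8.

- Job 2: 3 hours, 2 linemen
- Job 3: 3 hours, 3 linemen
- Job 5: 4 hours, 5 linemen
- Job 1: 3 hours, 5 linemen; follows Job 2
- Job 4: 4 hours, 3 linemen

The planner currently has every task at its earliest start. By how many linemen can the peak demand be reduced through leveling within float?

3

Early-start peak: h1:13  h2:13  h3:13  h4:13  h5:5  h6:5  h7:0  h8:0 ⇒ 13.
Leveled (Job 2@1, Job 3@1, Job 5@1, Job 1@4, Job 4@5): h1:10  h2:10  h3:10  h4:10  h5:8  h6:8  h7:3  h8:3 ⇒ 10.
Reduction 13 − 10 = 3.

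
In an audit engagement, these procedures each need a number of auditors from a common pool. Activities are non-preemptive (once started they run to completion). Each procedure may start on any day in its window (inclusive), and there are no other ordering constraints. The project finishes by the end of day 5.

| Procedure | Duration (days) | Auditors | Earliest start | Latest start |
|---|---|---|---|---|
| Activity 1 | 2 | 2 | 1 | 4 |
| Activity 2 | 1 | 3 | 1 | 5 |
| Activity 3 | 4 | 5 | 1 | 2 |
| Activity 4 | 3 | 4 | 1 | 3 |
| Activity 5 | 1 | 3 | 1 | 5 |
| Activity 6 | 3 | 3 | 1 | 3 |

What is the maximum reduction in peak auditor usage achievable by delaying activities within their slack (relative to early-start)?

8

Early-start peak: d1:20  d2:14  d3:12  d4:5  d5:0 ⇒ 20.
Leveled (Activity 1@1, Activity 2@1, Activity 3@1, Activity 4@2, Activity 5@5, Activity 6@3): d1:10  d2:11  d3:12  d4:12  d5:6 ⇒ 12.
Reduction 20 − 12 = 8.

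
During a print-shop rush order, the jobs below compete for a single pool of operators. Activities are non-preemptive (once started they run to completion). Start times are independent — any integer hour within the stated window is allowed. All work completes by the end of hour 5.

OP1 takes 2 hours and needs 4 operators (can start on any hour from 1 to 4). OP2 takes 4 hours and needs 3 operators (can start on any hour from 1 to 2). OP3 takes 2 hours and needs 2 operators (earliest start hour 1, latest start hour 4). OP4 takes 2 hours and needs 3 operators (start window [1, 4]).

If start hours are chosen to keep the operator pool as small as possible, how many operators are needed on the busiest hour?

Early-start (OP1@1, OP2@1, OP3@1, OP4@1) gives peak 12: h1:12  h2:12  h3:3  h4:3  h5:0.
Shift OP3→3, OP4→3.
Schedule OP1@1, OP2@1, OP3@3, OP4@3: h1:7  h2:7  h3:8  h4:8  h5:0 — peak 8.

8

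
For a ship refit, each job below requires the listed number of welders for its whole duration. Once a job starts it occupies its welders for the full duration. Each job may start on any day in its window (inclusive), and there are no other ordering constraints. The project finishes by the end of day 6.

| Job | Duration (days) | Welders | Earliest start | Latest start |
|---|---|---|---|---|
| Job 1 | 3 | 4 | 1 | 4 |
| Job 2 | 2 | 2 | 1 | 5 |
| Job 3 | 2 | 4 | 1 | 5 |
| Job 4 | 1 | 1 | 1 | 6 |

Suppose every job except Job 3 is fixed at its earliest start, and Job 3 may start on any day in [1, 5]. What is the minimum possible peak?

Job 3@1: d1:11  d2:10  d3:4  d4:0  d5:0  d6:0 → peak 11
Job 3@2: d1:7  d2:10  d3:8  d4:0  d5:0  d6:0 → peak 10
Job 3@3: d1:7  d2:6  d3:8  d4:4  d5:0  d6:0 → peak 8
Job 3@4: d1:7  d2:6  d3:4  d4:4  d5:4  d6:0 → peak 7
Job 3@5: d1:7  d2:6  d3:4  d4:0  d5:4  d6:4 → peak 7
Best is Job 3@4, peak 7.

7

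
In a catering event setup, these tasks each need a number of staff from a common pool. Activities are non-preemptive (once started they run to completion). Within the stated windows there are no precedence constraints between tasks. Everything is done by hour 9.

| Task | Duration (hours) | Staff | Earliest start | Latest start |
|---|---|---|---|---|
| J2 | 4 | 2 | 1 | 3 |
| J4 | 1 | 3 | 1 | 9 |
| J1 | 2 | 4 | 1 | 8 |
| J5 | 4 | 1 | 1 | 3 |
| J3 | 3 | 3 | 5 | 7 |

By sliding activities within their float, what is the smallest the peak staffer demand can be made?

Early-start (J2@1, J4@1, J1@1, J5@1, J3@5) gives peak 10: h1:10  h2:7  h3:3  h4:3  h5:3  h6:3  h7:3  h8:0  h9:0.
Shift J1→5, J5→2, J3→7.
Schedule J2@1, J4@1, J1@5, J5@2, J3@7: h1:5  h2:3  h3:3  h4:3  h5:5  h6:4  h7:3  h8:3  h9:3 — peak 5.

5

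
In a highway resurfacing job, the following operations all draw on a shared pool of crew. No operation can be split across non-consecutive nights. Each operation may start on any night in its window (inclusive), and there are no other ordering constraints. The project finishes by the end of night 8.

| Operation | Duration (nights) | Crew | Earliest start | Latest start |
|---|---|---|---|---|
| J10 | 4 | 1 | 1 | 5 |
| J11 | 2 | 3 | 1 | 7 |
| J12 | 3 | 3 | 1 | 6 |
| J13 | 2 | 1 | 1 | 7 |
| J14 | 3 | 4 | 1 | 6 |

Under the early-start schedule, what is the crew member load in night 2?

12

At early start, night 2 has: J10, J11, J12, J13, J14.
Demand: 1 + 3 + 3 + 1 + 4 = 12.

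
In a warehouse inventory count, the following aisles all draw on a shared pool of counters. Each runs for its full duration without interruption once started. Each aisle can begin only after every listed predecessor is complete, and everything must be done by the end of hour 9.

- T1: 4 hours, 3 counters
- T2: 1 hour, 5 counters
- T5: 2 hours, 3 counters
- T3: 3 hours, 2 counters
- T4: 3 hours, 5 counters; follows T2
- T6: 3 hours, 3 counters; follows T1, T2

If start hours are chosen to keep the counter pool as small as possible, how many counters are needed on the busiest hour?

8

Early-start (T1@1, T2@1, T5@1, T3@1, T4@2, T6@5) gives peak 13: h1:13  h2:13  h3:10  h4:8  h5:3  h6:3  h7:3  h8:0  h9:0.
Shift T5→2, T3→2, T4→5.
Schedule T1@1, T2@1, T5@2, T3@2, T4@5, T6@5: h1:8  h2:8  h3:8  h4:5  h5:8  h6:8  h7:8  h8:0  h9:0 — peak 8.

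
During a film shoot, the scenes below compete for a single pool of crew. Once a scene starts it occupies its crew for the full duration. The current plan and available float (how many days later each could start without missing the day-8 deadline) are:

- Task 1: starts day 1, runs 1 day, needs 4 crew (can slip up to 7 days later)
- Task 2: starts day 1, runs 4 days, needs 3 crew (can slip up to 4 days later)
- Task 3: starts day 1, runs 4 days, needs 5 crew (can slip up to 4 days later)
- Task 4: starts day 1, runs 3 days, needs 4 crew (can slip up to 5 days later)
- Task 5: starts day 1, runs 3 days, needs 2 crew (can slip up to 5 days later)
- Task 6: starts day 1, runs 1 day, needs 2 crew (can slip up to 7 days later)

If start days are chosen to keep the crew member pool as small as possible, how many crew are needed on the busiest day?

Early-start (Task 1@1, Task 2@1, Task 3@1, Task 4@1, Task 5@1, Task 6@1) gives peak 20: d1:20  d2:14  d3:14  d4:8  d5:0  d6:0  d7:0  d8:0.
Shift Task 3→5, Task 4→2, Task 5→5, Task 6→8.
Schedule Task 1@1, Task 2@1, Task 3@5, Task 4@2, Task 5@5, Task 6@8: d1:7  d2:7  d3:7  d4:7  d5:7  d6:7  d7:7  d8:7 — peak 7.
Total crew member-days = 56 over 8 days ⇒ peak ≥ ⌈56/8⌉ = 7, so 7 is optimal.

7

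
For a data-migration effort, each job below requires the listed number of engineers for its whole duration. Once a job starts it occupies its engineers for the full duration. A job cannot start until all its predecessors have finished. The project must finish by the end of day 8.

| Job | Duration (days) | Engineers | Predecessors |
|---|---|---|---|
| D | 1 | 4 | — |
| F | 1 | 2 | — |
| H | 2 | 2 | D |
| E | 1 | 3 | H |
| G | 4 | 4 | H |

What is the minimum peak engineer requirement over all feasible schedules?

4

Early-start (D@1, F@1, H@2, E@4, G@4) gives peak 7: d1:6  d2:2  d3:2  d4:7  d5:4  d6:4  d7:4  d8:0.
Shift F→2, G→5.
Schedule D@1, F@2, H@2, E@4, G@5: d1:4  d2:4  d3:2  d4:3  d5:4  d6:4  d7:4  d8:4 — peak 4.
Total engineer-days = 29 over 8 days ⇒ peak ≥ ⌈29/8⌉ = 4, so 4 is optimal.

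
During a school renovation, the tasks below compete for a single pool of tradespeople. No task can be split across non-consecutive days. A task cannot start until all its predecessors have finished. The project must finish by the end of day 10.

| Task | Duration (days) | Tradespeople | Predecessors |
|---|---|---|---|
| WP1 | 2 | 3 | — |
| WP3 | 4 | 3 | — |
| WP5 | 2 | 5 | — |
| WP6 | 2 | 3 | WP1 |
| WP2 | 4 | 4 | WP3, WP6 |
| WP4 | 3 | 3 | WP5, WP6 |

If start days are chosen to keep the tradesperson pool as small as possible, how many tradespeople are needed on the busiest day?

Early-start (WP1@1, WP3@1, WP5@1, WP6@3, WP2@5, WP4@5) gives peak 11: d1:11  d2:11  d3:6  d4:6  d5:7  d6:7  d7:7  d8:4  d9:0  d10:0.
Shift WP5→5, WP2→7, WP4→7.
Schedule WP1@1, WP3@1, WP5@5, WP6@3, WP2@7, WP4@7: d1:6  d2:6  d3:6  d4:6  d5:5  d6:5  d7:7  d8:7  d9:7  d10:4 — peak 7.

7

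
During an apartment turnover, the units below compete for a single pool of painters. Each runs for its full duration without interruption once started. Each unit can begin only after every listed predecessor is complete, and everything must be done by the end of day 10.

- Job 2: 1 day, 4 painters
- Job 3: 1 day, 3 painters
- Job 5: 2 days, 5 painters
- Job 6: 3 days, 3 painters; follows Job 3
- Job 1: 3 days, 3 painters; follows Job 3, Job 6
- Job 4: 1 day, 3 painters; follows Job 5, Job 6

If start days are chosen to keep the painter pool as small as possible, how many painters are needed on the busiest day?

Early-start (Job 2@1, Job 3@1, Job 5@1, Job 6@2, Job 1@5, Job 4@5) gives peak 12: d1:12  d2:8  d3:3  d4:3  d5:6  d6:3  d7:3  d8:0  d9:0  d10:0.
Shift Job 3→2, Job 5→3, Job 6→5, Job 1→8, Job 4→8.
Schedule Job 2@1, Job 3@2, Job 5@3, Job 6@5, Job 1@8, Job 4@8: d1:4  d2:3  d3:5  d4:5  d5:3  d6:3  d7:3  d8:6  d9:3  d10:3 — peak 6.

6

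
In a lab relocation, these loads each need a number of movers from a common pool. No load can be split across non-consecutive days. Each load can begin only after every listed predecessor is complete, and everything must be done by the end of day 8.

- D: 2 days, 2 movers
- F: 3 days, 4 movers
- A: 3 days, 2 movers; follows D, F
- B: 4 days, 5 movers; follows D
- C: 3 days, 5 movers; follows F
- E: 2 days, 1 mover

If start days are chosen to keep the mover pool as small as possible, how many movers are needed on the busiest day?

12

Schedule D@1, F@1, A@4, B@3, C@4, E@1: d1:7  d2:7  d3:9  d4:12  d5:12  d6:12  d7:0  d8:0 — peak 12.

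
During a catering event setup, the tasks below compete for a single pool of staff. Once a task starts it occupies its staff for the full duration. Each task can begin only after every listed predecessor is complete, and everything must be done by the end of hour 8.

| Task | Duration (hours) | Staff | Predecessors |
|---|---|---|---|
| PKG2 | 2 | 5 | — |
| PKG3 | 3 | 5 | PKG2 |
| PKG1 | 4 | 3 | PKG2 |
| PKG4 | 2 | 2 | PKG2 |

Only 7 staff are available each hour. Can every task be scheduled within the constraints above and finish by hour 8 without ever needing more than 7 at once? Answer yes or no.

no

The minimum achievable peak is 8; 7 < 8, so no feasible schedule stays within the cap.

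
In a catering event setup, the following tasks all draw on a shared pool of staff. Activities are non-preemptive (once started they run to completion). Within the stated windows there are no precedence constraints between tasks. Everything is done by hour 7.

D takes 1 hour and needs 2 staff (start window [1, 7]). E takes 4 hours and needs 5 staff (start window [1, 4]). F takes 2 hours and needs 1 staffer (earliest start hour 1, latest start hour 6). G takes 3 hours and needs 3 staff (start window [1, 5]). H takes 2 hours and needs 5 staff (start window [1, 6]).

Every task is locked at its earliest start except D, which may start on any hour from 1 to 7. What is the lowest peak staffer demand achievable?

14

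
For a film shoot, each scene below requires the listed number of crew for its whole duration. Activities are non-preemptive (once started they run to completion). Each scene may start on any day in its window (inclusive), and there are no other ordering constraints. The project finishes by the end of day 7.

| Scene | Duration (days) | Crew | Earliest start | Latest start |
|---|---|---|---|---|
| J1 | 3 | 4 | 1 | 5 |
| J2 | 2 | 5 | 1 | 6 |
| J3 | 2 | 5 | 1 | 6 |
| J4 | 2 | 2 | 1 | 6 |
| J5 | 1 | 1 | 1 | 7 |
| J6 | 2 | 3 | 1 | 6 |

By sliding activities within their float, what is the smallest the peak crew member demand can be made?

7

Early-start (J1@1, J2@1, J3@1, J4@1, J5@1, J6@1) gives peak 20: d1:20  d2:19  d3:4  d4:0  d5:0  d6:0  d7:0.
Shift J2→4, J3→6, J4→3, J5→3.
Schedule J1@1, J2@4, J3@6, J4@3, J5@3, J6@1: d1:7  d2:7  d3:7  d4:7  d5:5  d6:5  d7:5 — peak 7.
Total crew member-days = 43 over 7 days ⇒ peak ≥ ⌈43/7⌉ = 7, so 7 is optimal.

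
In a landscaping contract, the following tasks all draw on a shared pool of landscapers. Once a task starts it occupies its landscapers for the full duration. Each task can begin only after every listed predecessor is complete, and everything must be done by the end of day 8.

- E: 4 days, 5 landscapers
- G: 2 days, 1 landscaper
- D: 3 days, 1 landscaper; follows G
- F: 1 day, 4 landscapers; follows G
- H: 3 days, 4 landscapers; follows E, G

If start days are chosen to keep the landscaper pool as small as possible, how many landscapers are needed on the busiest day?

Early-start (E@1, G@1, D@3, F@3, H@5) gives peak 10: d1:6  d2:6  d3:10  d4:6  d5:5  d6:4  d7:4  d8:0.
Shift F→5, H→6.
Schedule E@1, G@1, D@3, F@5, H@6: d1:6  d2:6  d3:6  d4:6  d5:5  d6:4  d7:4  d8:4 — peak 6.
Total landscaper-days = 41 over 8 days ⇒ peak ≥ ⌈41/8⌉ = 6, so 6 is optimal.

6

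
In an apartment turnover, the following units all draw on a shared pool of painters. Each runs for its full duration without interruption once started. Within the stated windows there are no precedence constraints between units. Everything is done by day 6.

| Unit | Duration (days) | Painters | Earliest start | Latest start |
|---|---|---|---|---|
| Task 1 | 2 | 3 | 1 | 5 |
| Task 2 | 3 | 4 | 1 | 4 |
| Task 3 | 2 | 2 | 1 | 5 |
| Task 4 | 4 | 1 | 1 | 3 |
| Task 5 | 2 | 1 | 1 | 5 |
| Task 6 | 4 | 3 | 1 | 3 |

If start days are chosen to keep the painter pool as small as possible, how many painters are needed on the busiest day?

Early-start (Task 1@1, Task 2@1, Task 3@1, Task 4@1, Task 5@1, Task 6@1) gives peak 14: d1:14  d2:14  d3:8  d4:4  d5:0  d6:0.
Shift Task 3→4, Task 5→4, Task 6→3.
Schedule Task 1@1, Task 2@1, Task 3@4, Task 4@1, Task 5@4, Task 6@3: d1:8  d2:8  d3:8  d4:7  d5:6  d6:3 — peak 8.

8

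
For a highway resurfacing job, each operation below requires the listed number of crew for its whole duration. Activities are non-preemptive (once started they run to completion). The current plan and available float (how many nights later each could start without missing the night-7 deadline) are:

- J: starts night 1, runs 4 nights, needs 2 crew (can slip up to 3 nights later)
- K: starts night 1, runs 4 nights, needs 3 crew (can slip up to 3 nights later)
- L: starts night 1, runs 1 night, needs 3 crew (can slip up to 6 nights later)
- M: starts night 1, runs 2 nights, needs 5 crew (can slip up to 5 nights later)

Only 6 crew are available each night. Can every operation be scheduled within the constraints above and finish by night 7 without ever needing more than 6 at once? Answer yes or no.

Schedule J@1, K@1, L@5, M@6: n1:5  n2:5  n3:5  n4:5  n5:3  n6:5  n7:5 — peak 5 ≤ 6.

yes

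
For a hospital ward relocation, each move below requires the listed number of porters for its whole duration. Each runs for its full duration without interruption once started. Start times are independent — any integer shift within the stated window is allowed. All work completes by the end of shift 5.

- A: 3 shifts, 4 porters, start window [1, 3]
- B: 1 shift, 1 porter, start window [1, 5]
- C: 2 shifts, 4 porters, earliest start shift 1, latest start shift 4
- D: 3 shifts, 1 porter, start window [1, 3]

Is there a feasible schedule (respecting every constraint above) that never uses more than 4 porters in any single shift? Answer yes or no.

Total porter-shifts = 24; over 5 shifts the average is 24/5 > 4, so some shift must exceed 4.

no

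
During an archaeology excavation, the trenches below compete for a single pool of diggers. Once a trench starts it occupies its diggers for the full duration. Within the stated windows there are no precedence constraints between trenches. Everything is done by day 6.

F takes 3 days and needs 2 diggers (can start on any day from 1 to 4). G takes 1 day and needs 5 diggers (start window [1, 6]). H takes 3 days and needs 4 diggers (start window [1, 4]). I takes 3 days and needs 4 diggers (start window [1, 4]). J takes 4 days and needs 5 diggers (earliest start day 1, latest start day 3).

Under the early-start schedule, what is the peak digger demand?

20

Early-start schedule: F@1, G@1, H@1, I@1, J@1.
Load per day: day 1: 20, day 2: 15, day 3: 15, day 4: 5, day 5: 0, day 6: 0.
Peak is 20.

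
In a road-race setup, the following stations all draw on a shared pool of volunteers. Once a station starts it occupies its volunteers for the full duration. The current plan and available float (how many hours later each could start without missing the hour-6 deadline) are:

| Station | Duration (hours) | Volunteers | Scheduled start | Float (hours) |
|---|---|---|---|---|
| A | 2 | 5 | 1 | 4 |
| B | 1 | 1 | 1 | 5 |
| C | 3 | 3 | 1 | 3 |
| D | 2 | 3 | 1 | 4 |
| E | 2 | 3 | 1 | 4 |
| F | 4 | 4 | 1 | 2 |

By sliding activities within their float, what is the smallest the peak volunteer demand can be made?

Early-start (A@1, B@1, C@1, D@1, E@1, F@1) gives peak 19: h1:19  h2:18  h3:7  h4:4  h5:0  h6:0.
Shift B→3, C→3, D→5, E→5.
Schedule A@1, B@3, C@3, D@5, E@5, F@1: h1:9  h2:9  h3:8  h4:7  h5:9  h6:6 — peak 9.

9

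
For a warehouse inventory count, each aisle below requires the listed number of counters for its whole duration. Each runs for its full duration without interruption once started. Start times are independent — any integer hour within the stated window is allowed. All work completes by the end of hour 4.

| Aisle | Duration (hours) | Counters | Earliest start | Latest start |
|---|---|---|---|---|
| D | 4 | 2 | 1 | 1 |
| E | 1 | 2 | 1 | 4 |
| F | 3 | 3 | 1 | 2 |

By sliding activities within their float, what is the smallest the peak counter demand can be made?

5

Early-start (D@1, E@1, F@1) gives peak 7: h1:7  h2:5  h3:5  h4:2.
Shift F→2.
Schedule D@1, E@1, F@2: h1:4  h2:5  h3:5  h4:5 — peak 5.
Total counter-hours = 19 over 4 hours ⇒ peak ≥ ⌈19/4⌉ = 5, so 5 is optimal.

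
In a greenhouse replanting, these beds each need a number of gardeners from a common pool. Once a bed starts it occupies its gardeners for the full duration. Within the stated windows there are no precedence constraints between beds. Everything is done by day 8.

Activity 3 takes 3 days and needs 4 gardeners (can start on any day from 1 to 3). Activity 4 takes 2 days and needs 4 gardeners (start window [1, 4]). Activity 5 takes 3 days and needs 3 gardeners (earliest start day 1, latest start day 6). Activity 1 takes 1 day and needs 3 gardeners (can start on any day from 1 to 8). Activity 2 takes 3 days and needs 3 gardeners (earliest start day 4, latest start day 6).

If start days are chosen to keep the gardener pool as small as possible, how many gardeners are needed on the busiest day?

7

Early-start (Activity 3@1, Activity 4@1, Activity 5@1, Activity 1@1, Activity 2@4) gives peak 14: d1:14  d2:11  d3:7  d4:3  d5:3  d6:3  d7:0  d8:0.
Shift Activity 4→4, Activity 1→4, Activity 2→5.
Schedule Activity 3@1, Activity 4@4, Activity 5@1, Activity 1@4, Activity 2@5: d1:7  d2:7  d3:7  d4:7  d5:7  d6:3  d7:3  d8:0 — peak 7.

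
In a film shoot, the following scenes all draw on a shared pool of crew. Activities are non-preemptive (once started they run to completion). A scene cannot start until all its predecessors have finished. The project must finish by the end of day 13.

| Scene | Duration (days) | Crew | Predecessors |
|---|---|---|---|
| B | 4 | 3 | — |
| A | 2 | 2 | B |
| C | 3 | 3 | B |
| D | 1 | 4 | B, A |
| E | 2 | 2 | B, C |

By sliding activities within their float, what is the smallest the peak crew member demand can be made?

Early-start (B@1, A@5, C@5, D@7, E@8) gives peak 7: d1:3  d2:3  d3:3  d4:3  d5:5  d6:5  d7:7  d8:2  d9:2  d10:0  d11:0  d12:0  d13:0.
Shift C→7, D→10, E→11.
Schedule B@1, A@5, C@7, D@10, E@11: d1:3  d2:3  d3:3  d4:3  d5:2  d6:2  d7:3  d8:3  d9:3  d10:4  d11:2  d12:2  d13:0 — peak 4.

4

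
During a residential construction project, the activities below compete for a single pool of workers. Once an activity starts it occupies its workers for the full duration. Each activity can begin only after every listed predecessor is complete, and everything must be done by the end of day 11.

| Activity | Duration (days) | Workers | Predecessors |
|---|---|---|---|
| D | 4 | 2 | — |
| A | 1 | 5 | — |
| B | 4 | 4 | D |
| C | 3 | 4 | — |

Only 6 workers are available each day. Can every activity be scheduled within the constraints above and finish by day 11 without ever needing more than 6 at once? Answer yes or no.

Schedule D@1, A@5, B@6, C@1: d1:6  d2:6  d3:6  d4:2  d5:5  d6:4  d7:4  d8:4  d9:4  d10:0  d11:0 — peak 6 ≤ 6.

yes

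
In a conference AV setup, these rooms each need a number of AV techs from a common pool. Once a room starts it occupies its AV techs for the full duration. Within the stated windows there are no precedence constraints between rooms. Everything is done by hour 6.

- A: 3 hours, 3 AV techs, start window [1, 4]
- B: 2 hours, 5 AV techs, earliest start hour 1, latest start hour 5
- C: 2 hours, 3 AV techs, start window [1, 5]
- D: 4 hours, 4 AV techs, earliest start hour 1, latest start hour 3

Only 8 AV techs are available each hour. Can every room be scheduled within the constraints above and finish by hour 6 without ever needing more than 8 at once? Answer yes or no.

Schedule A@1, B@1, C@4, D@3: h1:8  h2:8  h3:7  h4:7  h5:7  h6:4 — peak 8 ≤ 8.

yes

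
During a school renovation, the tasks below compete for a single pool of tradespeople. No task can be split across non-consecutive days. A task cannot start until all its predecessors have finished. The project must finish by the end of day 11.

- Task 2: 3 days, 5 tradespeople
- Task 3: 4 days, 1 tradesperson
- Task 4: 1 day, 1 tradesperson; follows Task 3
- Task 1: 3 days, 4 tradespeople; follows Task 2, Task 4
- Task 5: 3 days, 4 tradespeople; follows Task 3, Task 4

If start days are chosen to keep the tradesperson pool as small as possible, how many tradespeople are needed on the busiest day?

Early-start (Task 2@1, Task 3@1, Task 4@5, Task 1@6, Task 5@6) gives peak 8: d1:6  d2:6  d3:6  d4:1  d5:1  d6:8  d7:8  d8:8  d9:0  d10:0  d11:0.
Shift Task 5→9.
Schedule Task 2@1, Task 3@1, Task 4@5, Task 1@6, Task 5@9: d1:6  d2:6  d3:6  d4:1  d5:1  d6:4  d7:4  d8:4  d9:4  d10:4  d11:4 — peak 6.

6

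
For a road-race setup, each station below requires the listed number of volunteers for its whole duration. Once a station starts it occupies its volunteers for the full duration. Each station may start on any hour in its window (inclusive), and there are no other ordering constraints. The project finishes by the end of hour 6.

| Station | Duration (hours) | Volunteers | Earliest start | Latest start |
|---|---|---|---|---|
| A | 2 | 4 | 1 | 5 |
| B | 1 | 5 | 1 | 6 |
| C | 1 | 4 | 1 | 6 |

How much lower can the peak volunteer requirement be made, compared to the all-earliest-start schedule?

Early-start peak: h1:13  h2:4  h3:0  h4:0  h5:0  h6:0 ⇒ 13.
Leveled (A@1, B@3, C@4): h1:4  h2:4  h3:5  h4:4  h5:0  h6:0 ⇒ 5.
Reduction 13 − 5 = 8.

8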